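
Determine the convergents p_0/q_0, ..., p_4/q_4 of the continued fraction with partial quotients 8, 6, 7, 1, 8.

Using the convergent recurrence p_i = a_i*p_{i-1} + p_{i-2}, q_i = a_i*q_{i-1} + q_{i-2} with p_{-2}=0, p_{-1}=1, q_{-2}=1, q_{-1}=0:
  i=0: a_0=8, p_0 = 8*1 + 0 = 8, q_0 = 8*0 + 1 = 1.
  i=1: a_1=6, p_1 = 6*8 + 1 = 49, q_1 = 6*1 + 0 = 6.
  i=2: a_2=7, p_2 = 7*49 + 8 = 351, q_2 = 7*6 + 1 = 43.
  i=3: a_3=1, p_3 = 1*351 + 49 = 400, q_3 = 1*43 + 6 = 49.
  i=4: a_4=8, p_4 = 8*400 + 351 = 3551, q_4 = 8*49 + 43 = 435.

8/1, 49/6, 351/43, 400/49, 3551/435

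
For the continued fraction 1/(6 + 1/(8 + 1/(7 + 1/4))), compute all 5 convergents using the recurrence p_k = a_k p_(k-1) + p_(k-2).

Using the convergent recurrence p_i = a_i*p_{i-1} + p_{i-2}, q_i = a_i*q_{i-1} + q_{i-2} with p_{-2}=0, p_{-1}=1, q_{-2}=1, q_{-1}=0:
  i=0: a_0=0, p_0 = 0*1 + 0 = 0, q_0 = 0*0 + 1 = 1.
  i=1: a_1=6, p_1 = 6*0 + 1 = 1, q_1 = 6*1 + 0 = 6.
  i=2: a_2=8, p_2 = 8*1 + 0 = 8, q_2 = 8*6 + 1 = 49.
  i=3: a_3=7, p_3 = 7*8 + 1 = 57, q_3 = 7*49 + 6 = 349.
  i=4: a_4=4, p_4 = 4*57 + 8 = 236, q_4 = 4*349 + 49 = 1445.

0/1, 1/6, 8/49, 57/349, 236/1445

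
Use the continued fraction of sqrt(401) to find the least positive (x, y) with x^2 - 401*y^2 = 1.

First expand sqrt(401) as a continued fraction. With x_i = (sqrt(401) + m_i)/d_i and (m_0, d_0) = (0, 1): a_0 = floor(sqrt(401)) = 20, since 20^2 = 400 <= 401 < 441 = 21^2.
Iterate m_{i+1} = d_i*a_i - m_i, d_{i+1} = (401 - m_{i+1}^2)/d_i, a_{i+1} = floor((a_0 + m_{i+1})/d_{i+1}):
  m_1 = 1*20 - 0 = 20, d_1 = (401 - 20^2)/1 = 1/1 = 1, a_1 = floor((20 + 20)/1) = 40.
  m_2 = 1*40 - 20 = 20, d_2 = (401 - 20^2)/1 = 1/1 = 1: (m_2, d_2) = (m_1, d_1) = (20, 1), so from here the quotient a_1 repeats; the period length is 1.
So sqrt(401) = [20; (40)] with period length k = 1.
k is odd, so (p_{k-1}, q_{k-1}) only solves x^2 - 401y^2 = -1 and the fundamental solution of x^2 - 401y^2 = 1 is (p_{2k-1}, q_{2k-1}) = (p_1, q_1); compute convergents through index 1, running through the period twice.
Convergents (p_i = a_i*p_{i-1} + p_{i-2}, q_i = a_i*q_{i-1} + q_{i-2} with p_{-2}=0, p_{-1}=1, q_{-2}=1, q_{-1}=0):
  i=0: a_0=20, p_0 = 20*1 + 0 = 20, q_0 = 20*0 + 1 = 1.
  i=1: a_1=40, p_1 = 40*20 + 1 = 801, q_1 = 40*1 + 0 = 40.
Indeed p_0^2 - 401*q_0^2 = 400 - 401 = -1, not +1.
Check: 801^2 - 401*40^2 = 641601 - 641600 = 1, so (x, y) = (801, 40) solves the equation, and by the theorem it is the least positive solution.

(x, y) = (801, 40)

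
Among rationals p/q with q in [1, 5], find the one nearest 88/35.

5/2

Expand x = 88/35 as a continued fraction with the Euclidean algorithm:
  88 = 2*35 + 18, so a_0 = 2.
  35 = 1*18 + 17, so a_1 = 1.
  18 = 1*17 + 1, so a_2 = 1.
  17 = 17*1 + 0, so a_3 = 17.
so x = [2; 1, 1, 17].
Convergents (p_i = a_i*p_{i-1} + p_{i-2}, q_i = a_i*q_{i-1} + q_{i-2} with p_{-2}=0, p_{-1}=1, q_{-2}=1, q_{-1}=0), until the denominator exceeds 5:
  i=0: a_0=2, p_0 = 2*1 + 0 = 2, q_0 = 2*0 + 1 = 1.
  i=1: a_1=1, p_1 = 1*2 + 1 = 3, q_1 = 1*1 + 0 = 1.
  i=2: a_2=1, p_2 = 1*3 + 2 = 5, q_2 = 1*1 + 1 = 2.
  i=3: a_3=17, p_3 = 17*5 + 3 = 88, q_3 = 17*2 + 1 = 35.
q_3 = 35 > 5, so the last convergent with denominator <= 5 is p_2/q_2 = 5/2.
The closest fraction with denominator <= 5 is either p_2/q_2 or the intermediate fraction (k*p_2 + p_1)/(k*q_2 + q_1) with the largest k >= 1 whose denominator stays <= 5; these approach x as k grows, and every other convergent or intermediate fraction in range is farther away.
Largest k: floor((5 - q_1)/q_2) = floor((5 - 1)/2) = 2.
That gives (2*5 + 3)/(2*2 + 1) = 13/5.
Compare the errors: |x - 5/2| = |88*2 - 5*35|/(35*2) = 1/70, and |x - 13/5| = |88*5 - 13*35|/(35*5) = 15/175.
Cross-multiplying, 1*175 = 175 < 1050 = 15*70, so 1/70 is smaller: the convergent 5/2 is closer to x than 13/5.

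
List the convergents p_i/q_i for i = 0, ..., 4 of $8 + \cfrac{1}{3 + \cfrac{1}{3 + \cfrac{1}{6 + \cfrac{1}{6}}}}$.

8/1, 25/3, 83/10, 523/63, 3221/388

Using the convergent recurrence p_i = a_i*p_{i-1} + p_{i-2}, q_i = a_i*q_{i-1} + q_{i-2} with p_{-2}=0, p_{-1}=1, q_{-2}=1, q_{-1}=0:
  i=0: a_0=8, p_0 = 8*1 + 0 = 8, q_0 = 8*0 + 1 = 1.
  i=1: a_1=3, p_1 = 3*8 + 1 = 25, q_1 = 3*1 + 0 = 3.
  i=2: a_2=3, p_2 = 3*25 + 8 = 83, q_2 = 3*3 + 1 = 10.
  i=3: a_3=6, p_3 = 6*83 + 25 = 523, q_3 = 6*10 + 3 = 63.
  i=4: a_4=6, p_4 = 6*523 + 83 = 3221, q_4 = 6*63 + 10 = 388.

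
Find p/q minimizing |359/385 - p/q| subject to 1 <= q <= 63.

Expand x = 359/385 as a continued fraction with the Euclidean algorithm:
  359 = 0*385 + 359, so a_0 = 0.
  385 = 1*359 + 26, so a_1 = 1.
  359 = 13*26 + 21, so a_2 = 13.
  26 = 1*21 + 5, so a_3 = 1.
  21 = 4*5 + 1, so a_4 = 4.
  5 = 5*1 + 0, so a_5 = 5.
so x = [0; 1, 13, 1, 4, 5].
Convergents (p_i = a_i*p_{i-1} + p_{i-2}, q_i = a_i*q_{i-1} + q_{i-2} with p_{-2}=0, p_{-1}=1, q_{-2}=1, q_{-1}=0), until the denominator exceeds 63:
  i=0: a_0=0, p_0 = 0*1 + 0 = 0, q_0 = 0*0 + 1 = 1.
  i=1: a_1=1, p_1 = 1*0 + 1 = 1, q_1 = 1*1 + 0 = 1.
  i=2: a_2=13, p_2 = 13*1 + 0 = 13, q_2 = 13*1 + 1 = 14.
  i=3: a_3=1, p_3 = 1*13 + 1 = 14, q_3 = 1*14 + 1 = 15.
  i=4: a_4=4, p_4 = 4*14 + 13 = 69, q_4 = 4*15 + 14 = 74.
q_4 = 74 > 63, so the last convergent with denominator <= 63 is p_3/q_3 = 14/15.
The closest fraction with denominator <= 63 is either p_3/q_3 or the intermediate fraction (k*p_3 + p_2)/(k*q_3 + q_2) with the largest k >= 1 whose denominator stays <= 63; these approach x as k grows, and every other convergent or intermediate fraction in range is farther away.
Largest k: floor((63 - q_2)/q_3) = floor((63 - 14)/15) = 3.
That gives (3*14 + 13)/(3*15 + 14) = 55/59.
Compare the errors: |x - 14/15| = |359*15 - 14*385|/(385*15) = 5/5775, and |x - 55/59| = |359*59 - 55*385|/(385*59) = 6/22715.
Cross-multiplying, 6*5775 = 34650 < 113575 = 5*22715, so 6/22715 is smaller: the intermediate fraction 55/59 is closer to x than 14/15.

55/59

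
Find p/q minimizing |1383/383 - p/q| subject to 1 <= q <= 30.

Expand x = 1383/383 as a continued fraction with the Euclidean algorithm:
  1383 = 3*383 + 234, so a_0 = 3.
  383 = 1*234 + 149, so a_1 = 1.
  234 = 1*149 + 85, so a_2 = 1.
  149 = 1*85 + 64, so a_3 = 1.
  85 = 1*64 + 21, so a_4 = 1.
  64 = 3*21 + 1, so a_5 = 3.
  21 = 21*1 + 0, so a_6 = 21.
so x = [3; 1, 1, 1, 1, 3, 21].
Convergents (p_i = a_i*p_{i-1} + p_{i-2}, q_i = a_i*q_{i-1} + q_{i-2} with p_{-2}=0, p_{-1}=1, q_{-2}=1, q_{-1}=0), until the denominator exceeds 30:
  i=0: a_0=3, p_0 = 3*1 + 0 = 3, q_0 = 3*0 + 1 = 1.
  i=1: a_1=1, p_1 = 1*3 + 1 = 4, q_1 = 1*1 + 0 = 1.
  i=2: a_2=1, p_2 = 1*4 + 3 = 7, q_2 = 1*1 + 1 = 2.
  i=3: a_3=1, p_3 = 1*7 + 4 = 11, q_3 = 1*2 + 1 = 3.
  i=4: a_4=1, p_4 = 1*11 + 7 = 18, q_4 = 1*3 + 2 = 5.
  i=5: a_5=3, p_5 = 3*18 + 11 = 65, q_5 = 3*5 + 3 = 18.
  i=6: a_6=21, p_6 = 21*65 + 18 = 1383, q_6 = 21*18 + 5 = 383.
q_6 = 383 > 30, so the last convergent with denominator <= 30 is p_5/q_5 = 65/18.
The closest fraction with denominator <= 30 is either p_5/q_5 or the intermediate fraction (k*p_5 + p_4)/(k*q_5 + q_4) with the largest k >= 1 whose denominator stays <= 30; these approach x as k grows, and every other convergent or intermediate fraction in range is farther away.
Largest k: floor((30 - q_4)/q_5) = floor((30 - 5)/18) = 1.
That gives (1*65 + 18)/(1*18 + 5) = 83/23.
Compare the errors: |x - 65/18| = |1383*18 - 65*383|/(383*18) = 1/6894, and |x - 83/23| = |1383*23 - 83*383|/(383*23) = 20/8809.
Cross-multiplying, 1*8809 = 8809 < 137880 = 20*6894, so 1/6894 is smaller: the convergent 65/18 is closer to x than 83/23.

65/18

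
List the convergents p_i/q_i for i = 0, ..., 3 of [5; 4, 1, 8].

Using the convergent recurrence p_i = a_i*p_{i-1} + p_{i-2}, q_i = a_i*q_{i-1} + q_{i-2} with p_{-2}=0, p_{-1}=1, q_{-2}=1, q_{-1}=0:
  i=0: a_0=5, p_0 = 5*1 + 0 = 5, q_0 = 5*0 + 1 = 1.
  i=1: a_1=4, p_1 = 4*5 + 1 = 21, q_1 = 4*1 + 0 = 4.
  i=2: a_2=1, p_2 = 1*21 + 5 = 26, q_2 = 1*4 + 1 = 5.
  i=3: a_3=8, p_3 = 8*26 + 21 = 229, q_3 = 8*5 + 4 = 44.

5/1, 21/4, 26/5, 229/44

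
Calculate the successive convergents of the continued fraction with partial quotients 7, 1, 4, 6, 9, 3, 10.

Using the convergent recurrence p_i = a_i*p_{i-1} + p_{i-2}, q_i = a_i*q_{i-1} + q_{i-2} with p_{-2}=0, p_{-1}=1, q_{-2}=1, q_{-1}=0:
  i=0: a_0=7, p_0 = 7*1 + 0 = 7, q_0 = 7*0 + 1 = 1.
  i=1: a_1=1, p_1 = 1*7 + 1 = 8, q_1 = 1*1 + 0 = 1.
  i=2: a_2=4, p_2 = 4*8 + 7 = 39, q_2 = 4*1 + 1 = 5.
  i=3: a_3=6, p_3 = 6*39 + 8 = 242, q_3 = 6*5 + 1 = 31.
  i=4: a_4=9, p_4 = 9*242 + 39 = 2217, q_4 = 9*31 + 5 = 284.
  i=5: a_5=3, p_5 = 3*2217 + 242 = 6893, q_5 = 3*284 + 31 = 883.
  i=6: a_6=10, p_6 = 10*6893 + 2217 = 71147, q_6 = 10*883 + 284 = 9114.

7/1, 8/1, 39/5, 242/31, 2217/284, 6893/883, 71147/9114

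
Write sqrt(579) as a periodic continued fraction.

[24; (16, 48)]

Write x_i = (sqrt(579) + m_i)/d_i with (m_0, d_0) = (0, 1). a_0 = floor(sqrt(579)) = 24, since 24^2 = 576 <= 579 < 625 = 25^2.
Iterate m_{i+1} = d_i*a_i - m_i, d_{i+1} = (579 - m_{i+1}^2)/d_i, a_{i+1} = floor((a_0 + m_{i+1})/d_{i+1}):
  m_1 = 1*24 - 0 = 24, d_1 = (579 - 24^2)/1 = 3/1 = 3, a_1 = floor((24 + 24)/3) = 16.
  m_2 = 3*16 - 24 = 24, d_2 = (579 - 24^2)/3 = 3/3 = 1, a_2 = floor((24 + 24)/1) = 48.
  m_3 = 1*48 - 24 = 24, d_3 = (579 - 24^2)/1 = 3/1 = 3: (m_3, d_3) = (m_1, d_1) = (24, 3), so from here the quotients repeat a_1, a_2; the period length is 2.
Hence the expansion of sqrt(579) is a_0 = 24 followed by the repeating block 16, 48 (period 2).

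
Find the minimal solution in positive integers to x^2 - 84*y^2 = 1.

(x, y) = (55, 6)

First expand sqrt(84) as a continued fraction. With x_i = (sqrt(84) + m_i)/d_i and (m_0, d_0) = (0, 1): a_0 = floor(sqrt(84)) = 9, since 9^2 = 81 <= 84 < 100 = 10^2.
Iterate m_{i+1} = d_i*a_i - m_i, d_{i+1} = (84 - m_{i+1}^2)/d_i, a_{i+1} = floor((a_0 + m_{i+1})/d_{i+1}):
  m_1 = 1*9 - 0 = 9, d_1 = (84 - 9^2)/1 = 3/1 = 3, a_1 = floor((9 + 9)/3) = 6.
  m_2 = 3*6 - 9 = 9, d_2 = (84 - 9^2)/3 = 3/3 = 1, a_2 = floor((9 + 9)/1) = 18.
  m_3 = 1*18 - 9 = 9, d_3 = (84 - 9^2)/1 = 3/1 = 3: (m_3, d_3) = (m_1, d_1) = (9, 3), so from here the quotients repeat a_1, a_2; the period length is 2.
So sqrt(84) = [9; (6, 18)] with period length k = 2.
k is even, so the fundamental solution of x^2 - 84y^2 = 1 is (p_{k-1}, q_{k-1}) = (p_1, q_1); compute convergents through index 1.
Convergents (p_i = a_i*p_{i-1} + p_{i-2}, q_i = a_i*q_{i-1} + q_{i-2} with p_{-2}=0, p_{-1}=1, q_{-2}=1, q_{-1}=0):
  i=0: a_0=9, p_0 = 9*1 + 0 = 9, q_0 = 9*0 + 1 = 1.
  i=1: a_1=6, p_1 = 6*9 + 1 = 55, q_1 = 6*1 + 0 = 6.
Check: 55^2 - 84*6^2 = 3025 - 3024 = 1, so (x, y) = (55, 6) solves the equation, and by the theorem it is the least positive solution.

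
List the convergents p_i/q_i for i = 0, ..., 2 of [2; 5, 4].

Using the convergent recurrence p_i = a_i*p_{i-1} + p_{i-2}, q_i = a_i*q_{i-1} + q_{i-2} with p_{-2}=0, p_{-1}=1, q_{-2}=1, q_{-1}=0:
  i=0: a_0=2, p_0 = 2*1 + 0 = 2, q_0 = 2*0 + 1 = 1.
  i=1: a_1=5, p_1 = 5*2 + 1 = 11, q_1 = 5*1 + 0 = 5.
  i=2: a_2=4, p_2 = 4*11 + 2 = 46, q_2 = 4*5 + 1 = 21.

2/1, 11/5, 46/21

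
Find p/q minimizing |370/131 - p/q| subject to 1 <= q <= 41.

113/40

Expand x = 370/131 as a continued fraction with the Euclidean algorithm:
  370 = 2*131 + 108, so a_0 = 2.
  131 = 1*108 + 23, so a_1 = 1.
  108 = 4*23 + 16, so a_2 = 4.
  23 = 1*16 + 7, so a_3 = 1.
  16 = 2*7 + 2, so a_4 = 2.
  7 = 3*2 + 1, so a_5 = 3.
  2 = 2*1 + 0, so a_6 = 2.
so x = [2; 1, 4, 1, 2, 3, 2].
Convergents (p_i = a_i*p_{i-1} + p_{i-2}, q_i = a_i*q_{i-1} + q_{i-2} with p_{-2}=0, p_{-1}=1, q_{-2}=1, q_{-1}=0), until the denominator exceeds 41:
  i=0: a_0=2, p_0 = 2*1 + 0 = 2, q_0 = 2*0 + 1 = 1.
  i=1: a_1=1, p_1 = 1*2 + 1 = 3, q_1 = 1*1 + 0 = 1.
  i=2: a_2=4, p_2 = 4*3 + 2 = 14, q_2 = 4*1 + 1 = 5.
  i=3: a_3=1, p_3 = 1*14 + 3 = 17, q_3 = 1*5 + 1 = 6.
  i=4: a_4=2, p_4 = 2*17 + 14 = 48, q_4 = 2*6 + 5 = 17.
  i=5: a_5=3, p_5 = 3*48 + 17 = 161, q_5 = 3*17 + 6 = 57.
q_5 = 57 > 41, so the last convergent with denominator <= 41 is p_4/q_4 = 48/17.
The closest fraction with denominator <= 41 is either p_4/q_4 or the intermediate fraction (k*p_4 + p_3)/(k*q_4 + q_3) with the largest k >= 1 whose denominator stays <= 41; these approach x as k grows, and every other convergent or intermediate fraction in range is farther away.
Largest k: floor((41 - q_3)/q_4) = floor((41 - 6)/17) = 2.
That gives (2*48 + 17)/(2*17 + 6) = 113/40.
Compare the errors: |x - 48/17| = |370*17 - 48*131|/(131*17) = 2/2227, and |x - 113/40| = |370*40 - 113*131|/(131*40) = 3/5240.
Cross-multiplying, 3*2227 = 6681 < 10480 = 2*5240, so 3/5240 is smaller: the intermediate fraction 113/40 is closer to x than 48/17.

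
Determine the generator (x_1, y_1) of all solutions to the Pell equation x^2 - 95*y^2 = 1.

First expand sqrt(95) as a continued fraction. With x_i = (sqrt(95) + m_i)/d_i and (m_0, d_0) = (0, 1): a_0 = floor(sqrt(95)) = 9, since 9^2 = 81 <= 95 < 100 = 10^2.
Iterate m_{i+1} = d_i*a_i - m_i, d_{i+1} = (95 - m_{i+1}^2)/d_i, a_{i+1} = floor((a_0 + m_{i+1})/d_{i+1}):
  m_1 = 1*9 - 0 = 9, d_1 = (95 - 9^2)/1 = 14/1 = 14, a_1 = floor((9 + 9)/14) = 1.
  m_2 = 14*1 - 9 = 5, d_2 = (95 - 5^2)/14 = 70/14 = 5, a_2 = floor((9 + 5)/5) = 2.
  m_3 = 5*2 - 5 = 5, d_3 = (95 - 5^2)/5 = 70/5 = 14, a_3 = floor((9 + 5)/14) = 1.
  m_4 = 14*1 - 5 = 9, d_4 = (95 - 9^2)/14 = 14/14 = 1, a_4 = floor((9 + 9)/1) = 18.
  m_5 = 1*18 - 9 = 9, d_5 = (95 - 9^2)/1 = 14/1 = 14: (m_5, d_5) = (m_1, d_1) = (9, 14), so from here the quotients repeat a_1, ..., a_4; the period length is 4.
So sqrt(95) = [9; (1, 2, 1, 18)] with period length k = 4.
k is even, so the fundamental solution of x^2 - 95y^2 = 1 is (p_{k-1}, q_{k-1}) = (p_3, q_3); compute convergents through index 3.
Convergents (p_i = a_i*p_{i-1} + p_{i-2}, q_i = a_i*q_{i-1} + q_{i-2} with p_{-2}=0, p_{-1}=1, q_{-2}=1, q_{-1}=0):
  i=0: a_0=9, p_0 = 9*1 + 0 = 9, q_0 = 9*0 + 1 = 1.
  i=1: a_1=1, p_1 = 1*9 + 1 = 10, q_1 = 1*1 + 0 = 1.
  i=2: a_2=2, p_2 = 2*10 + 9 = 29, q_2 = 2*1 + 1 = 3.
  i=3: a_3=1, p_3 = 1*29 + 10 = 39, q_3 = 1*3 + 1 = 4.
Check: 39^2 - 95*4^2 = 1521 - 1520 = 1, so (x, y) = (39, 4) solves the equation, and by the theorem it is the least positive solution.

(x, y) = (39, 4)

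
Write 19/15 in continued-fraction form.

Run the Euclidean algorithm on 19 and 15; the successive quotients are the partial quotients a_0, a_1, ... (each step inverts the fractional part left over by the previous one):
  19 = 1*15 + 4, so a_0 = 1.
  15 = 3*4 + 3, so a_1 = 3.
  4 = 1*3 + 1, so a_2 = 1.
  3 = 3*1 + 0, so a_3 = 3.
The remainder reaches 0 after 4 divisions, so the expansion has 4 partial quotients, read off in order.

[1; 3, 1, 3]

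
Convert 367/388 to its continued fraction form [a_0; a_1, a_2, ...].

[0; 1, 17, 2, 10]

Run the Euclidean algorithm on 367 and 388; the successive quotients are the partial quotients a_0, a_1, ... (each step inverts the fractional part left over by the previous one):
  367 = 0*388 + 367, so a_0 = 0.
  388 = 1*367 + 21, so a_1 = 1.
  367 = 17*21 + 10, so a_2 = 17.
  21 = 2*10 + 1, so a_3 = 2.
  10 = 10*1 + 0, so a_4 = 10.
The remainder reaches 0 after 5 divisions, so the expansion has 5 partial quotients, read off in order.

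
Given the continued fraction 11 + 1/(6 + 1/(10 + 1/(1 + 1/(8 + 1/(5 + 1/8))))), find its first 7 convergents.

11/1, 67/6, 681/61, 748/67, 6665/597, 34073/3052, 279249/25013

Using the convergent recurrence p_i = a_i*p_{i-1} + p_{i-2}, q_i = a_i*q_{i-1} + q_{i-2} with p_{-2}=0, p_{-1}=1, q_{-2}=1, q_{-1}=0:
  i=0: a_0=11, p_0 = 11*1 + 0 = 11, q_0 = 11*0 + 1 = 1.
  i=1: a_1=6, p_1 = 6*11 + 1 = 67, q_1 = 6*1 + 0 = 6.
  i=2: a_2=10, p_2 = 10*67 + 11 = 681, q_2 = 10*6 + 1 = 61.
  i=3: a_3=1, p_3 = 1*681 + 67 = 748, q_3 = 1*61 + 6 = 67.
  i=4: a_4=8, p_4 = 8*748 + 681 = 6665, q_4 = 8*67 + 61 = 597.
  i=5: a_5=5, p_5 = 5*6665 + 748 = 34073, q_5 = 5*597 + 67 = 3052.
  i=6: a_6=8, p_6 = 8*34073 + 6665 = 279249, q_6 = 8*3052 + 597 = 25013.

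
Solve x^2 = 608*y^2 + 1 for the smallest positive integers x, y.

(x, y) = (2737, 111)

First expand sqrt(608) as a continued fraction. With x_i = (sqrt(608) + m_i)/d_i and (m_0, d_0) = (0, 1): a_0 = floor(sqrt(608)) = 24, since 24^2 = 576 <= 608 < 625 = 25^2.
Iterate m_{i+1} = d_i*a_i - m_i, d_{i+1} = (608 - m_{i+1}^2)/d_i, a_{i+1} = floor((a_0 + m_{i+1})/d_{i+1}):
  m_1 = 1*24 - 0 = 24, d_1 = (608 - 24^2)/1 = 32/1 = 32, a_1 = floor((24 + 24)/32) = 1.
  m_2 = 32*1 - 24 = 8, d_2 = (608 - 8^2)/32 = 544/32 = 17, a_2 = floor((24 + 8)/17) = 1.
  m_3 = 17*1 - 8 = 9, d_3 = (608 - 9^2)/17 = 527/17 = 31, a_3 = floor((24 + 9)/31) = 1.
  m_4 = 31*1 - 9 = 22, d_4 = (608 - 22^2)/31 = 124/31 = 4, a_4 = floor((24 + 22)/4) = 11.
  m_5 = 4*11 - 22 = 22, d_5 = (608 - 22^2)/4 = 124/4 = 31, a_5 = floor((24 + 22)/31) = 1.
  m_6 = 31*1 - 22 = 9, d_6 = (608 - 9^2)/31 = 527/31 = 17, a_6 = floor((24 + 9)/17) = 1.
  m_7 = 17*1 - 9 = 8, d_7 = (608 - 8^2)/17 = 544/17 = 32, a_7 = floor((24 + 8)/32) = 1.
  m_8 = 32*1 - 8 = 24, d_8 = (608 - 24^2)/32 = 32/32 = 1, a_8 = floor((24 + 24)/1) = 48.
  m_9 = 1*48 - 24 = 24, d_9 = (608 - 24^2)/1 = 32/1 = 32: (m_9, d_9) = (m_1, d_1) = (24, 32), so from here the quotients repeat a_1, ..., a_8; the period length is 8.
So sqrt(608) = [24; (1, 1, 1, 11, 1, 1, 1, 48)] with period length k = 8.
k is even, so the fundamental solution of x^2 - 608y^2 = 1 is (p_{k-1}, q_{k-1}) = (p_7, q_7); compute convergents through index 7.
Convergents (p_i = a_i*p_{i-1} + p_{i-2}, q_i = a_i*q_{i-1} + q_{i-2} with p_{-2}=0, p_{-1}=1, q_{-2}=1, q_{-1}=0):
  i=0: a_0=24, p_0 = 24*1 + 0 = 24, q_0 = 24*0 + 1 = 1.
  i=1: a_1=1, p_1 = 1*24 + 1 = 25, q_1 = 1*1 + 0 = 1.
  i=2: a_2=1, p_2 = 1*25 + 24 = 49, q_2 = 1*1 + 1 = 2.
  i=3: a_3=1, p_3 = 1*49 + 25 = 74, q_3 = 1*2 + 1 = 3.
  i=4: a_4=11, p_4 = 11*74 + 49 = 863, q_4 = 11*3 + 2 = 35.
  i=5: a_5=1, p_5 = 1*863 + 74 = 937, q_5 = 1*35 + 3 = 38.
  i=6: a_6=1, p_6 = 1*937 + 863 = 1800, q_6 = 1*38 + 35 = 73.
  i=7: a_7=1, p_7 = 1*1800 + 937 = 2737, q_7 = 1*73 + 38 = 111.
Check: 2737^2 - 608*111^2 = 7491169 - 7491168 = 1, so (x, y) = (2737, 111) solves the equation, and by the theorem it is the least positive solution.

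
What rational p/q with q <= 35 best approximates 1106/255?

13/3

Expand x = 1106/255 as a continued fraction with the Euclidean algorithm:
  1106 = 4*255 + 86, so a_0 = 4.
  255 = 2*86 + 83, so a_1 = 2.
  86 = 1*83 + 3, so a_2 = 1.
  83 = 27*3 + 2, so a_3 = 27.
  3 = 1*2 + 1, so a_4 = 1.
  2 = 2*1 + 0, so a_5 = 2.
so x = [4; 2, 1, 27, 1, 2].
Convergents (p_i = a_i*p_{i-1} + p_{i-2}, q_i = a_i*q_{i-1} + q_{i-2} with p_{-2}=0, p_{-1}=1, q_{-2}=1, q_{-1}=0), until the denominator exceeds 35:
  i=0: a_0=4, p_0 = 4*1 + 0 = 4, q_0 = 4*0 + 1 = 1.
  i=1: a_1=2, p_1 = 2*4 + 1 = 9, q_1 = 2*1 + 0 = 2.
  i=2: a_2=1, p_2 = 1*9 + 4 = 13, q_2 = 1*2 + 1 = 3.
  i=3: a_3=27, p_3 = 27*13 + 9 = 360, q_3 = 27*3 + 2 = 83.
q_3 = 83 > 35, so the last convergent with denominator <= 35 is p_2/q_2 = 13/3.
The closest fraction with denominator <= 35 is either p_2/q_2 or the intermediate fraction (k*p_2 + p_1)/(k*q_2 + q_1) with the largest k >= 1 whose denominator stays <= 35; these approach x as k grows, and every other convergent or intermediate fraction in range is farther away.
Largest k: floor((35 - q_1)/q_2) = floor((35 - 2)/3) = 11.
That gives (11*13 + 9)/(11*3 + 2) = 152/35.
Compare the errors: |x - 13/3| = |1106*3 - 13*255|/(255*3) = 3/765, and |x - 152/35| = |1106*35 - 152*255|/(255*35) = 50/8925.
Cross-multiplying, 3*8925 = 26775 < 38250 = 50*765, so 3/765 is smaller: the convergent 13/3 is closer to x than 152/35.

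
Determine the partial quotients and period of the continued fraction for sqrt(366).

[19; (7, 1, 1, 1, 2, 12, 2, 1, 1, 1, 7, 38)]

Write x_i = (sqrt(366) + m_i)/d_i with (m_0, d_0) = (0, 1). a_0 = floor(sqrt(366)) = 19, since 19^2 = 361 <= 366 < 400 = 20^2.
Iterate m_{i+1} = d_i*a_i - m_i, d_{i+1} = (366 - m_{i+1}^2)/d_i, a_{i+1} = floor((a_0 + m_{i+1})/d_{i+1}):
  m_1 = 1*19 - 0 = 19, d_1 = (366 - 19^2)/1 = 5/1 = 5, a_1 = floor((19 + 19)/5) = 7.
  m_2 = 5*7 - 19 = 16, d_2 = (366 - 16^2)/5 = 110/5 = 22, a_2 = floor((19 + 16)/22) = 1.
  m_3 = 22*1 - 16 = 6, d_3 = (366 - 6^2)/22 = 330/22 = 15, a_3 = floor((19 + 6)/15) = 1.
  m_4 = 15*1 - 6 = 9, d_4 = (366 - 9^2)/15 = 285/15 = 19, a_4 = floor((19 + 9)/19) = 1.
  m_5 = 19*1 - 9 = 10, d_5 = (366 - 10^2)/19 = 266/19 = 14, a_5 = floor((19 + 10)/14) = 2.
  m_6 = 14*2 - 10 = 18, d_6 = (366 - 18^2)/14 = 42/14 = 3, a_6 = floor((19 + 18)/3) = 12.
  m_7 = 3*12 - 18 = 18, d_7 = (366 - 18^2)/3 = 42/3 = 14, a_7 = floor((19 + 18)/14) = 2.
  m_8 = 14*2 - 18 = 10, d_8 = (366 - 10^2)/14 = 266/14 = 19, a_8 = floor((19 + 10)/19) = 1.
  m_9 = 19*1 - 10 = 9, d_9 = (366 - 9^2)/19 = 285/19 = 15, a_9 = floor((19 + 9)/15) = 1.
  m_10 = 15*1 - 9 = 6, d_10 = (366 - 6^2)/15 = 330/15 = 22, a_10 = floor((19 + 6)/22) = 1.
  m_11 = 22*1 - 6 = 16, d_11 = (366 - 16^2)/22 = 110/22 = 5, a_11 = floor((19 + 16)/5) = 7.
  m_12 = 5*7 - 16 = 19, d_12 = (366 - 19^2)/5 = 5/5 = 1, a_12 = floor((19 + 19)/1) = 38.
  m_13 = 1*38 - 19 = 19, d_13 = (366 - 19^2)/1 = 5/1 = 5: (m_13, d_13) = (m_1, d_1) = (19, 5), so from here the quotients repeat a_1, ..., a_12; the period length is 12.
Hence the expansion of sqrt(366) is a_0 = 19 followed by the repeating block 7, 1, 1, 1, 2, 12, 2, 1, 1, 1, 7, 38 (period 12).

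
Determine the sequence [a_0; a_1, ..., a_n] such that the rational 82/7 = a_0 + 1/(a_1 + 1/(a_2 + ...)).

Run the Euclidean algorithm on 82 and 7; the successive quotients are the partial quotients a_0, a_1, ... (each step inverts the fractional part left over by the previous one):
  82 = 11*7 + 5, so a_0 = 11.
  7 = 1*5 + 2, so a_1 = 1.
  5 = 2*2 + 1, so a_2 = 2.
  2 = 2*1 + 0, so a_3 = 2.
The remainder reaches 0 after 4 divisions, so the expansion has 4 partial quotients, read off in order.

[11; 1, 2, 2]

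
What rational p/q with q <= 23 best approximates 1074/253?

17/4

Expand x = 1074/253 as a continued fraction with the Euclidean algorithm:
  1074 = 4*253 + 62, so a_0 = 4.
  253 = 4*62 + 5, so a_1 = 4.
  62 = 12*5 + 2, so a_2 = 12.
  5 = 2*2 + 1, so a_3 = 2.
  2 = 2*1 + 0, so a_4 = 2.
so x = [4; 4, 12, 2, 2].
Convergents (p_i = a_i*p_{i-1} + p_{i-2}, q_i = a_i*q_{i-1} + q_{i-2} with p_{-2}=0, p_{-1}=1, q_{-2}=1, q_{-1}=0), until the denominator exceeds 23:
  i=0: a_0=4, p_0 = 4*1 + 0 = 4, q_0 = 4*0 + 1 = 1.
  i=1: a_1=4, p_1 = 4*4 + 1 = 17, q_1 = 4*1 + 0 = 4.
  i=2: a_2=12, p_2 = 12*17 + 4 = 208, q_2 = 12*4 + 1 = 49.
q_2 = 49 > 23, so the last convergent with denominator <= 23 is p_1/q_1 = 17/4.
The closest fraction with denominator <= 23 is either p_1/q_1 or the intermediate fraction (k*p_1 + p_0)/(k*q_1 + q_0) with the largest k >= 1 whose denominator stays <= 23; these approach x as k grows, and every other convergent or intermediate fraction in range is farther away.
Largest k: floor((23 - q_0)/q_1) = floor((23 - 1)/4) = 5.
That gives (5*17 + 4)/(5*4 + 1) = 89/21.
Compare the errors: |x - 17/4| = |1074*4 - 17*253|/(253*4) = 5/1012, and |x - 89/21| = |1074*21 - 89*253|/(253*21) = 37/5313.
Cross-multiplying, 5*5313 = 26565 < 37444 = 37*1012, so 5/1012 is smaller: the convergent 17/4 is closer to x than 89/21.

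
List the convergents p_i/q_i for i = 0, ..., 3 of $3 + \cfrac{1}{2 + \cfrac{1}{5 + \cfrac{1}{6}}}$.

Using the convergent recurrence p_i = a_i*p_{i-1} + p_{i-2}, q_i = a_i*q_{i-1} + q_{i-2} with p_{-2}=0, p_{-1}=1, q_{-2}=1, q_{-1}=0:
  i=0: a_0=3, p_0 = 3*1 + 0 = 3, q_0 = 3*0 + 1 = 1.
  i=1: a_1=2, p_1 = 2*3 + 1 = 7, q_1 = 2*1 + 0 = 2.
  i=2: a_2=5, p_2 = 5*7 + 3 = 38, q_2 = 5*2 + 1 = 11.
  i=3: a_3=6, p_3 = 6*38 + 7 = 235, q_3 = 6*11 + 2 = 68.

3/1, 7/2, 38/11, 235/68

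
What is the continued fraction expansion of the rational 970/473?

Run the Euclidean algorithm on 970 and 473; the successive quotients are the partial quotients a_0, a_1, ... (each step inverts the fractional part left over by the previous one):
  970 = 2*473 + 24, so a_0 = 2.
  473 = 19*24 + 17, so a_1 = 19.
  24 = 1*17 + 7, so a_2 = 1.
  17 = 2*7 + 3, so a_3 = 2.
  7 = 2*3 + 1, so a_4 = 2.
  3 = 3*1 + 0, so a_5 = 3.
The remainder reaches 0 after 6 divisions, so the expansion has 6 partial quotients, read off in order.

[2; 19, 1, 2, 2, 3]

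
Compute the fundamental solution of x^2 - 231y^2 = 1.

(x, y) = (76, 5)

First expand sqrt(231) as a continued fraction. With x_i = (sqrt(231) + m_i)/d_i and (m_0, d_0) = (0, 1): a_0 = floor(sqrt(231)) = 15, since 15^2 = 225 <= 231 < 256 = 16^2.
Iterate m_{i+1} = d_i*a_i - m_i, d_{i+1} = (231 - m_{i+1}^2)/d_i, a_{i+1} = floor((a_0 + m_{i+1})/d_{i+1}):
  m_1 = 1*15 - 0 = 15, d_1 = (231 - 15^2)/1 = 6/1 = 6, a_1 = floor((15 + 15)/6) = 5.
  m_2 = 6*5 - 15 = 15, d_2 = (231 - 15^2)/6 = 6/6 = 1, a_2 = floor((15 + 15)/1) = 30.
  m_3 = 1*30 - 15 = 15, d_3 = (231 - 15^2)/1 = 6/1 = 6: (m_3, d_3) = (m_1, d_1) = (15, 6), so from here the quotients repeat a_1, a_2; the period length is 2.
So sqrt(231) = [15; (5, 30)] with period length k = 2.
k is even, so the fundamental solution of x^2 - 231y^2 = 1 is (p_{k-1}, q_{k-1}) = (p_1, q_1); compute convergents through index 1.
Convergents (p_i = a_i*p_{i-1} + p_{i-2}, q_i = a_i*q_{i-1} + q_{i-2} with p_{-2}=0, p_{-1}=1, q_{-2}=1, q_{-1}=0):
  i=0: a_0=15, p_0 = 15*1 + 0 = 15, q_0 = 15*0 + 1 = 1.
  i=1: a_1=5, p_1 = 5*15 + 1 = 76, q_1 = 5*1 + 0 = 5.
Check: 76^2 - 231*5^2 = 5776 - 5775 = 1, so (x, y) = (76, 5) solves the equation, and by the theorem it is the least positive solution.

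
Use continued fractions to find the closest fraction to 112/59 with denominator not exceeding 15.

19/10

Expand x = 112/59 as a continued fraction with the Euclidean algorithm:
  112 = 1*59 + 53, so a_0 = 1.
  59 = 1*53 + 6, so a_1 = 1.
  53 = 8*6 + 5, so a_2 = 8.
  6 = 1*5 + 1, so a_3 = 1.
  5 = 5*1 + 0, so a_4 = 5.
so x = [1; 1, 8, 1, 5].
Convergents (p_i = a_i*p_{i-1} + p_{i-2}, q_i = a_i*q_{i-1} + q_{i-2} with p_{-2}=0, p_{-1}=1, q_{-2}=1, q_{-1}=0), until the denominator exceeds 15:
  i=0: a_0=1, p_0 = 1*1 + 0 = 1, q_0 = 1*0 + 1 = 1.
  i=1: a_1=1, p_1 = 1*1 + 1 = 2, q_1 = 1*1 + 0 = 1.
  i=2: a_2=8, p_2 = 8*2 + 1 = 17, q_2 = 8*1 + 1 = 9.
  i=3: a_3=1, p_3 = 1*17 + 2 = 19, q_3 = 1*9 + 1 = 10.
  i=4: a_4=5, p_4 = 5*19 + 17 = 112, q_4 = 5*10 + 9 = 59.
q_4 = 59 > 15, so the last convergent with denominator <= 15 is p_3/q_3 = 19/10.
The closest fraction with denominator <= 15 is either p_3/q_3 or the intermediate fraction (k*p_3 + p_2)/(k*q_3 + q_2) with the largest k >= 1 whose denominator stays <= 15; these approach x as k grows, and every other convergent or intermediate fraction in range is farther away.
Largest k: floor((15 - q_2)/q_3) = floor((15 - 9)/10) = 0.
Since k = 0, no intermediate fraction beyond p_3/q_3 has denominator <= 15, so the convergent 19/10 is the closest (its error is |112*10 - 19*59|/(59*10) = 1/590).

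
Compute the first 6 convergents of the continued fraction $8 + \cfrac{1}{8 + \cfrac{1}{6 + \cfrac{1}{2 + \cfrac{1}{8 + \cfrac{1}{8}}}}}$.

Using the convergent recurrence p_i = a_i*p_{i-1} + p_{i-2}, q_i = a_i*q_{i-1} + q_{i-2} with p_{-2}=0, p_{-1}=1, q_{-2}=1, q_{-1}=0:
  i=0: a_0=8, p_0 = 8*1 + 0 = 8, q_0 = 8*0 + 1 = 1.
  i=1: a_1=8, p_1 = 8*8 + 1 = 65, q_1 = 8*1 + 0 = 8.
  i=2: a_2=6, p_2 = 6*65 + 8 = 398, q_2 = 6*8 + 1 = 49.
  i=3: a_3=2, p_3 = 2*398 + 65 = 861, q_3 = 2*49 + 8 = 106.
  i=4: a_4=8, p_4 = 8*861 + 398 = 7286, q_4 = 8*106 + 49 = 897.
  i=5: a_5=8, p_5 = 8*7286 + 861 = 59149, q_5 = 8*897 + 106 = 7282.

8/1, 65/8, 398/49, 861/106, 7286/897, 59149/7282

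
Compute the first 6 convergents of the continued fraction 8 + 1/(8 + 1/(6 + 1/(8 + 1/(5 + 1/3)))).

8/1, 65/8, 398/49, 3249/400, 16643/2049, 53178/6547

Using the convergent recurrence p_i = a_i*p_{i-1} + p_{i-2}, q_i = a_i*q_{i-1} + q_{i-2} with p_{-2}=0, p_{-1}=1, q_{-2}=1, q_{-1}=0:
  i=0: a_0=8, p_0 = 8*1 + 0 = 8, q_0 = 8*0 + 1 = 1.
  i=1: a_1=8, p_1 = 8*8 + 1 = 65, q_1 = 8*1 + 0 = 8.
  i=2: a_2=6, p_2 = 6*65 + 8 = 398, q_2 = 6*8 + 1 = 49.
  i=3: a_3=8, p_3 = 8*398 + 65 = 3249, q_3 = 8*49 + 8 = 400.
  i=4: a_4=5, p_4 = 5*3249 + 398 = 16643, q_4 = 5*400 + 49 = 2049.
  i=5: a_5=3, p_5 = 3*16643 + 3249 = 53178, q_5 = 3*2049 + 400 = 6547.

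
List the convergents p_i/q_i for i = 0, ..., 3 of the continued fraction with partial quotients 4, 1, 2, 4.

4/1, 5/1, 14/3, 61/13

Using the convergent recurrence p_i = a_i*p_{i-1} + p_{i-2}, q_i = a_i*q_{i-1} + q_{i-2} with p_{-2}=0, p_{-1}=1, q_{-2}=1, q_{-1}=0:
  i=0: a_0=4, p_0 = 4*1 + 0 = 4, q_0 = 4*0 + 1 = 1.
  i=1: a_1=1, p_1 = 1*4 + 1 = 5, q_1 = 1*1 + 0 = 1.
  i=2: a_2=2, p_2 = 2*5 + 4 = 14, q_2 = 2*1 + 1 = 3.
  i=3: a_3=4, p_3 = 4*14 + 5 = 61, q_3 = 4*3 + 1 = 13.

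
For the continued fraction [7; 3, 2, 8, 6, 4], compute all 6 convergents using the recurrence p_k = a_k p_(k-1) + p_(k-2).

Using the convergent recurrence p_i = a_i*p_{i-1} + p_{i-2}, q_i = a_i*q_{i-1} + q_{i-2} with p_{-2}=0, p_{-1}=1, q_{-2}=1, q_{-1}=0:
  i=0: a_0=7, p_0 = 7*1 + 0 = 7, q_0 = 7*0 + 1 = 1.
  i=1: a_1=3, p_1 = 3*7 + 1 = 22, q_1 = 3*1 + 0 = 3.
  i=2: a_2=2, p_2 = 2*22 + 7 = 51, q_2 = 2*3 + 1 = 7.
  i=3: a_3=8, p_3 = 8*51 + 22 = 430, q_3 = 8*7 + 3 = 59.
  i=4: a_4=6, p_4 = 6*430 + 51 = 2631, q_4 = 6*59 + 7 = 361.
  i=5: a_5=4, p_5 = 4*2631 + 430 = 10954, q_5 = 4*361 + 59 = 1503.

7/1, 22/3, 51/7, 430/59, 2631/361, 10954/1503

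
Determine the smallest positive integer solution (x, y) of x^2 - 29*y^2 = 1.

First expand sqrt(29) as a continued fraction. With x_i = (sqrt(29) + m_i)/d_i and (m_0, d_0) = (0, 1): a_0 = floor(sqrt(29)) = 5, since 5^2 = 25 <= 29 < 36 = 6^2.
Iterate m_{i+1} = d_i*a_i - m_i, d_{i+1} = (29 - m_{i+1}^2)/d_i, a_{i+1} = floor((a_0 + m_{i+1})/d_{i+1}):
  m_1 = 1*5 - 0 = 5, d_1 = (29 - 5^2)/1 = 4/1 = 4, a_1 = floor((5 + 5)/4) = 2.
  m_2 = 4*2 - 5 = 3, d_2 = (29 - 3^2)/4 = 20/4 = 5, a_2 = floor((5 + 3)/5) = 1.
  m_3 = 5*1 - 3 = 2, d_3 = (29 - 2^2)/5 = 25/5 = 5, a_3 = floor((5 + 2)/5) = 1.
  m_4 = 5*1 - 2 = 3, d_4 = (29 - 3^2)/5 = 20/5 = 4, a_4 = floor((5 + 3)/4) = 2.
  m_5 = 4*2 - 3 = 5, d_5 = (29 - 5^2)/4 = 4/4 = 1, a_5 = floor((5 + 5)/1) = 10.
  m_6 = 1*10 - 5 = 5, d_6 = (29 - 5^2)/1 = 4/1 = 4: (m_6, d_6) = (m_1, d_1) = (5, 4), so from here the quotients repeat a_1, ..., a_5; the period length is 5.
So sqrt(29) = [5; (2, 1, 1, 2, 10)] with period length k = 5.
k is odd, so (p_{k-1}, q_{k-1}) only solves x^2 - 29y^2 = -1 and the fundamental solution of x^2 - 29y^2 = 1 is (p_{2k-1}, q_{2k-1}) = (p_9, q_9); compute convergents through index 9, running through the period twice.
Convergents (p_i = a_i*p_{i-1} + p_{i-2}, q_i = a_i*q_{i-1} + q_{i-2} with p_{-2}=0, p_{-1}=1, q_{-2}=1, q_{-1}=0):
  i=0: a_0=5, p_0 = 5*1 + 0 = 5, q_0 = 5*0 + 1 = 1.
  i=1: a_1=2, p_1 = 2*5 + 1 = 11, q_1 = 2*1 + 0 = 2.
  i=2: a_2=1, p_2 = 1*11 + 5 = 16, q_2 = 1*2 + 1 = 3.
  i=3: a_3=1, p_3 = 1*16 + 11 = 27, q_3 = 1*3 + 2 = 5.
  i=4: a_4=2, p_4 = 2*27 + 16 = 70, q_4 = 2*5 + 3 = 13.
  i=5: a_5=10, p_5 = 10*70 + 27 = 727, q_5 = 10*13 + 5 = 135.
  i=6: a_6=2, p_6 = 2*727 + 70 = 1524, q_6 = 2*135 + 13 = 283.
  i=7: a_7=1, p_7 = 1*1524 + 727 = 2251, q_7 = 1*283 + 135 = 418.
  i=8: a_8=1, p_8 = 1*2251 + 1524 = 3775, q_8 = 1*418 + 283 = 701.
  i=9: a_9=2, p_9 = 2*3775 + 2251 = 9801, q_9 = 2*701 + 418 = 1820.
Indeed p_4^2 - 29*q_4^2 = 4900 - 4901 = -1, not +1.
Check: 9801^2 - 29*1820^2 = 96059601 - 96059600 = 1, so (x, y) = (9801, 1820) solves the equation, and by the theorem it is the least positive solution.

(x, y) = (9801, 1820)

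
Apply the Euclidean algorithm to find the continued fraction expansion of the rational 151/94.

Run the Euclidean algorithm on 151 and 94; the successive quotients are the partial quotients a_0, a_1, ... (each step inverts the fractional part left over by the previous one):
  151 = 1*94 + 57, so a_0 = 1.
  94 = 1*57 + 37, so a_1 = 1.
  57 = 1*37 + 20, so a_2 = 1.
  37 = 1*20 + 17, so a_3 = 1.
  20 = 1*17 + 3, so a_4 = 1.
  17 = 5*3 + 2, so a_5 = 5.
  3 = 1*2 + 1, so a_6 = 1.
  2 = 2*1 + 0, so a_7 = 2.
The remainder reaches 0 after 8 divisions, so the expansion has 8 partial quotients, read off in order.

[1; 1, 1, 1, 1, 5, 1, 2]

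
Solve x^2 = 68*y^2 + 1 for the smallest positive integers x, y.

First expand sqrt(68) as a continued fraction. With x_i = (sqrt(68) + m_i)/d_i and (m_0, d_0) = (0, 1): a_0 = floor(sqrt(68)) = 8, since 8^2 = 64 <= 68 < 81 = 9^2.
Iterate m_{i+1} = d_i*a_i - m_i, d_{i+1} = (68 - m_{i+1}^2)/d_i, a_{i+1} = floor((a_0 + m_{i+1})/d_{i+1}):
  m_1 = 1*8 - 0 = 8, d_1 = (68 - 8^2)/1 = 4/1 = 4, a_1 = floor((8 + 8)/4) = 4.
  m_2 = 4*4 - 8 = 8, d_2 = (68 - 8^2)/4 = 4/4 = 1, a_2 = floor((8 + 8)/1) = 16.
  m_3 = 1*16 - 8 = 8, d_3 = (68 - 8^2)/1 = 4/1 = 4: (m_3, d_3) = (m_1, d_1) = (8, 4), so from here the quotients repeat a_1, a_2; the period length is 2.
So sqrt(68) = [8; (4, 16)] with period length k = 2.
k is even, so the fundamental solution of x^2 - 68y^2 = 1 is (p_{k-1}, q_{k-1}) = (p_1, q_1); compute convergents through index 1.
Convergents (p_i = a_i*p_{i-1} + p_{i-2}, q_i = a_i*q_{i-1} + q_{i-2} with p_{-2}=0, p_{-1}=1, q_{-2}=1, q_{-1}=0):
  i=0: a_0=8, p_0 = 8*1 + 0 = 8, q_0 = 8*0 + 1 = 1.
  i=1: a_1=4, p_1 = 4*8 + 1 = 33, q_1 = 4*1 + 0 = 4.
Check: 33^2 - 68*4^2 = 1089 - 1088 = 1, so (x, y) = (33, 4) solves the equation, and by the theorem it is the least positive solution.

(x, y) = (33, 4)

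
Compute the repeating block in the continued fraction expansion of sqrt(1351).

[36; (1, 3, 10, 3, 1, 72)]

Write x_i = (sqrt(1351) + m_i)/d_i with (m_0, d_0) = (0, 1). a_0 = floor(sqrt(1351)) = 36, since 36^2 = 1296 <= 1351 < 1369 = 37^2.
Iterate m_{i+1} = d_i*a_i - m_i, d_{i+1} = (1351 - m_{i+1}^2)/d_i, a_{i+1} = floor((a_0 + m_{i+1})/d_{i+1}):
  m_1 = 1*36 - 0 = 36, d_1 = (1351 - 36^2)/1 = 55/1 = 55, a_1 = floor((36 + 36)/55) = 1.
  m_2 = 55*1 - 36 = 19, d_2 = (1351 - 19^2)/55 = 990/55 = 18, a_2 = floor((36 + 19)/18) = 3.
  m_3 = 18*3 - 19 = 35, d_3 = (1351 - 35^2)/18 = 126/18 = 7, a_3 = floor((36 + 35)/7) = 10.
  m_4 = 7*10 - 35 = 35, d_4 = (1351 - 35^2)/7 = 126/7 = 18, a_4 = floor((36 + 35)/18) = 3.
  m_5 = 18*3 - 35 = 19, d_5 = (1351 - 19^2)/18 = 990/18 = 55, a_5 = floor((36 + 19)/55) = 1.
  m_6 = 55*1 - 19 = 36, d_6 = (1351 - 36^2)/55 = 55/55 = 1, a_6 = floor((36 + 36)/1) = 72.
  m_7 = 1*72 - 36 = 36, d_7 = (1351 - 36^2)/1 = 55/1 = 55: (m_7, d_7) = (m_1, d_1) = (36, 55), so from here the quotients repeat a_1, ..., a_6; the period length is 6.
Hence the expansion of sqrt(1351) is a_0 = 36 followed by the repeating block 1, 3, 10, 3, 1, 72 (period 6).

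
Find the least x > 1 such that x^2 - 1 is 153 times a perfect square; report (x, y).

First expand sqrt(153) as a continued fraction. With x_i = (sqrt(153) + m_i)/d_i and (m_0, d_0) = (0, 1): a_0 = floor(sqrt(153)) = 12, since 12^2 = 144 <= 153 < 169 = 13^2.
Iterate m_{i+1} = d_i*a_i - m_i, d_{i+1} = (153 - m_{i+1}^2)/d_i, a_{i+1} = floor((a_0 + m_{i+1})/d_{i+1}):
  m_1 = 1*12 - 0 = 12, d_1 = (153 - 12^2)/1 = 9/1 = 9, a_1 = floor((12 + 12)/9) = 2.
  m_2 = 9*2 - 12 = 6, d_2 = (153 - 6^2)/9 = 117/9 = 13, a_2 = floor((12 + 6)/13) = 1.
  m_3 = 13*1 - 6 = 7, d_3 = (153 - 7^2)/13 = 104/13 = 8, a_3 = floor((12 + 7)/8) = 2.
  m_4 = 8*2 - 7 = 9, d_4 = (153 - 9^2)/8 = 72/8 = 9, a_4 = floor((12 + 9)/9) = 2.
  m_5 = 9*2 - 9 = 9, d_5 = (153 - 9^2)/9 = 72/9 = 8, a_5 = floor((12 + 9)/8) = 2.
  m_6 = 8*2 - 9 = 7, d_6 = (153 - 7^2)/8 = 104/8 = 13, a_6 = floor((12 + 7)/13) = 1.
  m_7 = 13*1 - 7 = 6, d_7 = (153 - 6^2)/13 = 117/13 = 9, a_7 = floor((12 + 6)/9) = 2.
  m_8 = 9*2 - 6 = 12, d_8 = (153 - 12^2)/9 = 9/9 = 1, a_8 = floor((12 + 12)/1) = 24.
  m_9 = 1*24 - 12 = 12, d_9 = (153 - 12^2)/1 = 9/1 = 9: (m_9, d_9) = (m_1, d_1) = (12, 9), so from here the quotients repeat a_1, ..., a_8; the period length is 8.
So sqrt(153) = [12; (2, 1, 2, 2, 2, 1, 2, 24)] with period length k = 8.
k is even, so the fundamental solution of x^2 - 153y^2 = 1 is (p_{k-1}, q_{k-1}) = (p_7, q_7); compute convergents through index 7.
Convergents (p_i = a_i*p_{i-1} + p_{i-2}, q_i = a_i*q_{i-1} + q_{i-2} with p_{-2}=0, p_{-1}=1, q_{-2}=1, q_{-1}=0):
  i=0: a_0=12, p_0 = 12*1 + 0 = 12, q_0 = 12*0 + 1 = 1.
  i=1: a_1=2, p_1 = 2*12 + 1 = 25, q_1 = 2*1 + 0 = 2.
  i=2: a_2=1, p_2 = 1*25 + 12 = 37, q_2 = 1*2 + 1 = 3.
  i=3: a_3=2, p_3 = 2*37 + 25 = 99, q_3 = 2*3 + 2 = 8.
  i=4: a_4=2, p_4 = 2*99 + 37 = 235, q_4 = 2*8 + 3 = 19.
  i=5: a_5=2, p_5 = 2*235 + 99 = 569, q_5 = 2*19 + 8 = 46.
  i=6: a_6=1, p_6 = 1*569 + 235 = 804, q_6 = 1*46 + 19 = 65.
  i=7: a_7=2, p_7 = 2*804 + 569 = 2177, q_7 = 2*65 + 46 = 176.
Check: 2177^2 - 153*176^2 = 4739329 - 4739328 = 1, so (x, y) = (2177, 176) solves the equation, and by the theorem it is the least positive solution.

(x, y) = (2177, 176)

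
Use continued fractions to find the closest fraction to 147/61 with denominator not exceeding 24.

Expand x = 147/61 as a continued fraction with the Euclidean algorithm:
  147 = 2*61 + 25, so a_0 = 2.
  61 = 2*25 + 11, so a_1 = 2.
  25 = 2*11 + 3, so a_2 = 2.
  11 = 3*3 + 2, so a_3 = 3.
  3 = 1*2 + 1, so a_4 = 1.
  2 = 2*1 + 0, so a_5 = 2.
so x = [2; 2, 2, 3, 1, 2].
Convergents (p_i = a_i*p_{i-1} + p_{i-2}, q_i = a_i*q_{i-1} + q_{i-2} with p_{-2}=0, p_{-1}=1, q_{-2}=1, q_{-1}=0), until the denominator exceeds 24:
  i=0: a_0=2, p_0 = 2*1 + 0 = 2, q_0 = 2*0 + 1 = 1.
  i=1: a_1=2, p_1 = 2*2 + 1 = 5, q_1 = 2*1 + 0 = 2.
  i=2: a_2=2, p_2 = 2*5 + 2 = 12, q_2 = 2*2 + 1 = 5.
  i=3: a_3=3, p_3 = 3*12 + 5 = 41, q_3 = 3*5 + 2 = 17.
  i=4: a_4=1, p_4 = 1*41 + 12 = 53, q_4 = 1*17 + 5 = 22.
  i=5: a_5=2, p_5 = 2*53 + 41 = 147, q_5 = 2*22 + 17 = 61.
q_5 = 61 > 24, so the last convergent with denominator <= 24 is p_4/q_4 = 53/22.
The closest fraction with denominator <= 24 is either p_4/q_4 or the intermediate fraction (k*p_4 + p_3)/(k*q_4 + q_3) with the largest k >= 1 whose denominator stays <= 24; these approach x as k grows, and every other convergent or intermediate fraction in range is farther away.
Largest k: floor((24 - q_3)/q_4) = floor((24 - 17)/22) = 0.
Since k = 0, no intermediate fraction beyond p_4/q_4 has denominator <= 24, so the convergent 53/22 is the closest (its error is |147*22 - 53*61|/(61*22) = 1/1342).

53/22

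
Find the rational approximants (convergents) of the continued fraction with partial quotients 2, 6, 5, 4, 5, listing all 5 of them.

2/1, 13/6, 67/31, 281/130, 1472/681

Using the convergent recurrence p_i = a_i*p_{i-1} + p_{i-2}, q_i = a_i*q_{i-1} + q_{i-2} with p_{-2}=0, p_{-1}=1, q_{-2}=1, q_{-1}=0:
  i=0: a_0=2, p_0 = 2*1 + 0 = 2, q_0 = 2*0 + 1 = 1.
  i=1: a_1=6, p_1 = 6*2 + 1 = 13, q_1 = 6*1 + 0 = 6.
  i=2: a_2=5, p_2 = 5*13 + 2 = 67, q_2 = 5*6 + 1 = 31.
  i=3: a_3=4, p_3 = 4*67 + 13 = 281, q_3 = 4*31 + 6 = 130.
  i=4: a_4=5, p_4 = 5*281 + 67 = 1472, q_4 = 5*130 + 31 = 681.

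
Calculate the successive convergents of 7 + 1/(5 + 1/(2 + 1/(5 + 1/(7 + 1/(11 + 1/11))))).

7/1, 36/5, 79/11, 431/60, 3096/431, 34487/4801, 382453/53242

Using the convergent recurrence p_i = a_i*p_{i-1} + p_{i-2}, q_i = a_i*q_{i-1} + q_{i-2} with p_{-2}=0, p_{-1}=1, q_{-2}=1, q_{-1}=0:
  i=0: a_0=7, p_0 = 7*1 + 0 = 7, q_0 = 7*0 + 1 = 1.
  i=1: a_1=5, p_1 = 5*7 + 1 = 36, q_1 = 5*1 + 0 = 5.
  i=2: a_2=2, p_2 = 2*36 + 7 = 79, q_2 = 2*5 + 1 = 11.
  i=3: a_3=5, p_3 = 5*79 + 36 = 431, q_3 = 5*11 + 5 = 60.
  i=4: a_4=7, p_4 = 7*431 + 79 = 3096, q_4 = 7*60 + 11 = 431.
  i=5: a_5=11, p_5 = 11*3096 + 431 = 34487, q_5 = 11*431 + 60 = 4801.
  i=6: a_6=11, p_6 = 11*34487 + 3096 = 382453, q_6 = 11*4801 + 431 = 53242.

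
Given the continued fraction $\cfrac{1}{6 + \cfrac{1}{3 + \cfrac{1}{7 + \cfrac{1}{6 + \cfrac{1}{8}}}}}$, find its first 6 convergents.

0/1, 1/6, 3/19, 22/139, 135/853, 1102/6963

Using the convergent recurrence p_i = a_i*p_{i-1} + p_{i-2}, q_i = a_i*q_{i-1} + q_{i-2} with p_{-2}=0, p_{-1}=1, q_{-2}=1, q_{-1}=0:
  i=0: a_0=0, p_0 = 0*1 + 0 = 0, q_0 = 0*0 + 1 = 1.
  i=1: a_1=6, p_1 = 6*0 + 1 = 1, q_1 = 6*1 + 0 = 6.
  i=2: a_2=3, p_2 = 3*1 + 0 = 3, q_2 = 3*6 + 1 = 19.
  i=3: a_3=7, p_3 = 7*3 + 1 = 22, q_3 = 7*19 + 6 = 139.
  i=4: a_4=6, p_4 = 6*22 + 3 = 135, q_4 = 6*139 + 19 = 853.
  i=5: a_5=8, p_5 = 8*135 + 22 = 1102, q_5 = 8*853 + 139 = 6963.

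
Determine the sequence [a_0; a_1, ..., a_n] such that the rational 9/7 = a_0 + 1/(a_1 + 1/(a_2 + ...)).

[1; 3, 2]

Run the Euclidean algorithm on 9 and 7; the successive quotients are the partial quotients a_0, a_1, ... (each step inverts the fractional part left over by the previous one):
  9 = 1*7 + 2, so a_0 = 1.
  7 = 3*2 + 1, so a_1 = 3.
  2 = 2*1 + 0, so a_2 = 2.
The remainder reaches 0 after 3 divisions, so the expansion has 3 partial quotients, read off in order.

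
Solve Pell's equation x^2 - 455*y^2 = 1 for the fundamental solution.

First expand sqrt(455) as a continued fraction. With x_i = (sqrt(455) + m_i)/d_i and (m_0, d_0) = (0, 1): a_0 = floor(sqrt(455)) = 21, since 21^2 = 441 <= 455 < 484 = 22^2.
Iterate m_{i+1} = d_i*a_i - m_i, d_{i+1} = (455 - m_{i+1}^2)/d_i, a_{i+1} = floor((a_0 + m_{i+1})/d_{i+1}):
  m_1 = 1*21 - 0 = 21, d_1 = (455 - 21^2)/1 = 14/1 = 14, a_1 = floor((21 + 21)/14) = 3.
  m_2 = 14*3 - 21 = 21, d_2 = (455 - 21^2)/14 = 14/14 = 1, a_2 = floor((21 + 21)/1) = 42.
  m_3 = 1*42 - 21 = 21, d_3 = (455 - 21^2)/1 = 14/1 = 14: (m_3, d_3) = (m_1, d_1) = (21, 14), so from here the quotients repeat a_1, a_2; the period length is 2.
So sqrt(455) = [21; (3, 42)] with period length k = 2.
k is even, so the fundamental solution of x^2 - 455y^2 = 1 is (p_{k-1}, q_{k-1}) = (p_1, q_1); compute convergents through index 1.
Convergents (p_i = a_i*p_{i-1} + p_{i-2}, q_i = a_i*q_{i-1} + q_{i-2} with p_{-2}=0, p_{-1}=1, q_{-2}=1, q_{-1}=0):
  i=0: a_0=21, p_0 = 21*1 + 0 = 21, q_0 = 21*0 + 1 = 1.
  i=1: a_1=3, p_1 = 3*21 + 1 = 64, q_1 = 3*1 + 0 = 3.
Check: 64^2 - 455*3^2 = 4096 - 4095 = 1, so (x, y) = (64, 3) solves the equation, and by the theorem it is the least positive solution.

(x, y) = (64, 3)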